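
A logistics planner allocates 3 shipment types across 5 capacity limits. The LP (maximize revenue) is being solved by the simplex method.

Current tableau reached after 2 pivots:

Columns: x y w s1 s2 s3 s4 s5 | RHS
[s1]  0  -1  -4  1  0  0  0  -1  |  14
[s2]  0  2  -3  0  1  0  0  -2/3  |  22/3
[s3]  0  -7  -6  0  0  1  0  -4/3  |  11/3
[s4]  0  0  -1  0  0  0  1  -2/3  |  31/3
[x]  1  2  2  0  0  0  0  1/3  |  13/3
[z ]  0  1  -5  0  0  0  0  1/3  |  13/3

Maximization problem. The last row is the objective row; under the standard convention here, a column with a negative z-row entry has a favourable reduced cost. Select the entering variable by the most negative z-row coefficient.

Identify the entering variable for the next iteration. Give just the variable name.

w

Objective-row coefficients: x: 0, y: 1, w: -5, s1: 0, s2: 0, s3: 0, s4: 0, s5: 1/3.
The most negative is -5 in column w, so w enters.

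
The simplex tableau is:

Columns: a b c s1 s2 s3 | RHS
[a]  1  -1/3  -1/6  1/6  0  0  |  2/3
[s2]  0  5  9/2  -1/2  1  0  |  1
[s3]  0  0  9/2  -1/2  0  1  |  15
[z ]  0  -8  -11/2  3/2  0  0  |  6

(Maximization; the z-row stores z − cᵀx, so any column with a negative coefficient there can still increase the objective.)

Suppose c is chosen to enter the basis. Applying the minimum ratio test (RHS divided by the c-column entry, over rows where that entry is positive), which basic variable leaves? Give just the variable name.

Ratios: row 1 (a): entry -1/6 ≤ 0, skip; row 2 (s2): 1/(9/2) = 2/9; row 3 (s3): 15/(9/2) = 10/3.
Minimum ratio 2/9 is in the s2 row, so s2 leaves.

s2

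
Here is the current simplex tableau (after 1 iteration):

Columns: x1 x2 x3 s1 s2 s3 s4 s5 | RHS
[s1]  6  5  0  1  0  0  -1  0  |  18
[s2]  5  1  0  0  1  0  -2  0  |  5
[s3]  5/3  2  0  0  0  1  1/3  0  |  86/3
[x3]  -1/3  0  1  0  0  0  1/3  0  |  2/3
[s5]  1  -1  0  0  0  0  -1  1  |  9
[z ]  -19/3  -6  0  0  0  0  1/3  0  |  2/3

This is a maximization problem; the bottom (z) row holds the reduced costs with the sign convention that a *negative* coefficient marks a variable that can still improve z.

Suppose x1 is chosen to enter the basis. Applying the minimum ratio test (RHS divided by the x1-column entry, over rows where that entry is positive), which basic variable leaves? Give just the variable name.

s2

Ratios: row 1 (s1): 18/6 = 3; row 2 (s2): 5/5 = 1; row 3 (s3): (86/3)/(5/3) = 86/5; row 4 (x3): entry -1/3 ≤ 0, skip; row 5 (s5): 9/1 = 9.
Minimum ratio 1 is in the s2 row, so s2 leaves.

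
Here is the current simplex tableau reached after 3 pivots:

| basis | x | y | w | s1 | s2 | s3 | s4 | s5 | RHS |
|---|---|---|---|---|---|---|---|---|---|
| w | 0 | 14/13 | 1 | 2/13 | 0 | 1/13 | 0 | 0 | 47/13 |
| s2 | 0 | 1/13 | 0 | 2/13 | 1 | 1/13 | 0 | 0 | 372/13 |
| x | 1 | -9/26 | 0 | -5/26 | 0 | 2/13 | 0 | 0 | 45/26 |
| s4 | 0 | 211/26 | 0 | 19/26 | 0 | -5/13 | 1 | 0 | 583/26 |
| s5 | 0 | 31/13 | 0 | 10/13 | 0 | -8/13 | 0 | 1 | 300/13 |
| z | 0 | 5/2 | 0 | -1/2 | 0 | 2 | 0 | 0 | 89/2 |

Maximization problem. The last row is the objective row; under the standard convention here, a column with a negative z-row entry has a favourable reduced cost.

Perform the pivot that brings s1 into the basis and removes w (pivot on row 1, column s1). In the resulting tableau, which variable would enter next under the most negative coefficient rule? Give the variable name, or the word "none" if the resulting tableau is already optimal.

Pivot element 2/13. New z-row = old z-row − (-1/2)·(row 1/(2/13)).
Updated z-row coefficients: x: 0, y: 6, w: 13/4, s1: 0, s2: 0, s3: 9/4, s4: 0, s5: 0.
No coefficient is strictly negative; the tableau after this pivot is optimal.

none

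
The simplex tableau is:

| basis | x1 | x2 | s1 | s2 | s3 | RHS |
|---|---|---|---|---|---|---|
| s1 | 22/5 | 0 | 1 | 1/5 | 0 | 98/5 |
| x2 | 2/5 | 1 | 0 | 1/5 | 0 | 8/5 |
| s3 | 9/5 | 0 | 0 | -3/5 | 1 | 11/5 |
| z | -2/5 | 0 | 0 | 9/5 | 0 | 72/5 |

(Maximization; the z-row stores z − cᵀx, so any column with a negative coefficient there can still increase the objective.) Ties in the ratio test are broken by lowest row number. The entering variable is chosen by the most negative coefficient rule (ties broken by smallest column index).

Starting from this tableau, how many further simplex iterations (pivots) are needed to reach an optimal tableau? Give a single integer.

1

pivot: x1 in, s3 out → z = 134/9
No improving column remains; optimal.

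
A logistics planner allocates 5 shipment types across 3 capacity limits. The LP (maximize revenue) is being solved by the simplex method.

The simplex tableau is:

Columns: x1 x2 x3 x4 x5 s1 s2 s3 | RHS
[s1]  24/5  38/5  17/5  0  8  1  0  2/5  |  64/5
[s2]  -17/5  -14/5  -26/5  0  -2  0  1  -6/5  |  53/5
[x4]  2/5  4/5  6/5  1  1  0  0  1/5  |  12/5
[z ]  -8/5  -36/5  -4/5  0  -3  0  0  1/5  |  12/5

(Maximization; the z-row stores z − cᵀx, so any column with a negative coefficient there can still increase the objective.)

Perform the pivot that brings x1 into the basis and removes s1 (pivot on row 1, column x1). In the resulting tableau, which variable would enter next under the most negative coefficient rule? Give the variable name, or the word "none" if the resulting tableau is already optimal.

x2

Pivot element 24/5. New z-row = old z-row − (-8/5)·(row 1/(24/5)).
Updated z-row coefficients: x1: 0, x2: -14/3, x3: 1/3, x4: 0, x5: -1/3, s1: 1/3, s2: 0, s3: 1/3.
The most negative is -14/3 in column x2, so x2 would enter next.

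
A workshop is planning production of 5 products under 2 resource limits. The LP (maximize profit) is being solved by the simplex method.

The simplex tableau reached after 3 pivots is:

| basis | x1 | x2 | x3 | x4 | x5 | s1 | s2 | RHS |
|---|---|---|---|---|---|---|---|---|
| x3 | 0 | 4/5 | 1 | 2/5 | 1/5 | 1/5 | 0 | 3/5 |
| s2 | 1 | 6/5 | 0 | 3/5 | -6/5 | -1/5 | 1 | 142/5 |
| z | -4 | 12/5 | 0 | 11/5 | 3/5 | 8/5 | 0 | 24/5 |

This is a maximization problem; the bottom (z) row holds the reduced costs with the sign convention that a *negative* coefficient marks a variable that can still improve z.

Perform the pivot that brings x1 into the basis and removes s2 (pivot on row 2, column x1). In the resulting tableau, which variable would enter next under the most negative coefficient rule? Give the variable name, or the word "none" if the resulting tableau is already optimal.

Pivot element 1. New z-row = old z-row − (-4)·(row 2/1).
Updated z-row coefficients: x1: 0, x2: 36/5, x3: 0, x4: 23/5, x5: -21/5, s1: 4/5, s2: 4.
The most negative is -21/5 in column x5, so x5 would enter next.

x5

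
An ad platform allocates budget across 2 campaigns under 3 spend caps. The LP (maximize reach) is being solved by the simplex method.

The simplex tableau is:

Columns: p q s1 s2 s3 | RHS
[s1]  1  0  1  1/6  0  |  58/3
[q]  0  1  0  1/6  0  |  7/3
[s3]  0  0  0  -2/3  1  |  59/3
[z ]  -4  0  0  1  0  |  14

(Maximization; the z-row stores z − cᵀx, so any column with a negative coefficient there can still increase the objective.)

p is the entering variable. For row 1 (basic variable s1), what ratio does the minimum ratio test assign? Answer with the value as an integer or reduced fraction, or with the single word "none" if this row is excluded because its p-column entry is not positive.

Ratio = RHS / (p entry) = (58/3) / 1 = 58/3.

58/3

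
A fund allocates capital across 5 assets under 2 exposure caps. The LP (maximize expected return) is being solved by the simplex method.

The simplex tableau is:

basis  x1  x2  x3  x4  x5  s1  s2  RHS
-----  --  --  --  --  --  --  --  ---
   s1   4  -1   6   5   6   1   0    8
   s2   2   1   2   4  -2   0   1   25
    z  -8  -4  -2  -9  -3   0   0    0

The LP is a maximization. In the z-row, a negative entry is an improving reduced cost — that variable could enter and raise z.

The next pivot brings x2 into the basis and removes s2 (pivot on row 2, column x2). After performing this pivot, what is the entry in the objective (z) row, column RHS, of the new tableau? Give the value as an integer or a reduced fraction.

Pivot element is row 2, column x2: 1.
Normalize row 2: new (row 2, RHS) = 25/1 = 25.
z-row ← z-row − (-4)·(new row 2): 0 − (-4)·25 = 100.

100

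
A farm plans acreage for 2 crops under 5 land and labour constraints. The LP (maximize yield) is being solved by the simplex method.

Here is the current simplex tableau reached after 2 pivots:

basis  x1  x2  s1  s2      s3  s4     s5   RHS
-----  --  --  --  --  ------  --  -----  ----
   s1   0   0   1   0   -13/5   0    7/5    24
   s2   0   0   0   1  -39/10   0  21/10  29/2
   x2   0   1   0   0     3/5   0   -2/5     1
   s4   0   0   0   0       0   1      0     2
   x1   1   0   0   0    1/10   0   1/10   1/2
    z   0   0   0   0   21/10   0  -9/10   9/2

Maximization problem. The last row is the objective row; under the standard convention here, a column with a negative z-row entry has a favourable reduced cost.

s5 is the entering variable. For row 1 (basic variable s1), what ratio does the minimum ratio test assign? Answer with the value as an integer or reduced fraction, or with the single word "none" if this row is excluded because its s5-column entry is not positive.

Ratio = RHS / (s5 entry) = 24 / (7/5) = 120/7.

120/7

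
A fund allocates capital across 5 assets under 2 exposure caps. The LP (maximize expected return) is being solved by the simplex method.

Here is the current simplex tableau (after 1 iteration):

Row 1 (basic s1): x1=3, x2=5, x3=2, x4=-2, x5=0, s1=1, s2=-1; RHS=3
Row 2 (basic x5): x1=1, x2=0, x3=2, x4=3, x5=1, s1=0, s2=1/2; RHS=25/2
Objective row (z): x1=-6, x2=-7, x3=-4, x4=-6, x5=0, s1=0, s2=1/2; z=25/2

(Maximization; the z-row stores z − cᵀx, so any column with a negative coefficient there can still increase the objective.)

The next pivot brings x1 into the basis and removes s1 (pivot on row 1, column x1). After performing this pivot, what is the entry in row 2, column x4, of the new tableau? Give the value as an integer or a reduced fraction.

11/3

Pivot element is row 1, column x1: 3.
Normalize row 1: new (row 1, x4) = (-2)/3 = -2/3.
row 2 ← row 2 − 1·(new row 1): 3 − 1·(-2/3) = 11/3.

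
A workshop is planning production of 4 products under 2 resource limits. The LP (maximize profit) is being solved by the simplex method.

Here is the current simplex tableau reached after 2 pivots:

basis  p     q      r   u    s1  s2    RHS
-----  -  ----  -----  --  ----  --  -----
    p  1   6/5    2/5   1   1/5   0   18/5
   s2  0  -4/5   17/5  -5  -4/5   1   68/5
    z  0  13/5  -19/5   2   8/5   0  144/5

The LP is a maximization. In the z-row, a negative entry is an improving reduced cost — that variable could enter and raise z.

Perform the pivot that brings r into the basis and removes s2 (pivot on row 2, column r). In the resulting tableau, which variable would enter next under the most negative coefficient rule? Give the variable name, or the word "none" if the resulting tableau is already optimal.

Pivot element 17/5. New z-row = old z-row − (-19/5)·(row 2/(17/5)).
Updated z-row coefficients: p: 0, q: 29/17, r: 0, u: -61/17, s1: 12/17, s2: 19/17.
The most negative is -61/17 in column u, so u would enter next.

u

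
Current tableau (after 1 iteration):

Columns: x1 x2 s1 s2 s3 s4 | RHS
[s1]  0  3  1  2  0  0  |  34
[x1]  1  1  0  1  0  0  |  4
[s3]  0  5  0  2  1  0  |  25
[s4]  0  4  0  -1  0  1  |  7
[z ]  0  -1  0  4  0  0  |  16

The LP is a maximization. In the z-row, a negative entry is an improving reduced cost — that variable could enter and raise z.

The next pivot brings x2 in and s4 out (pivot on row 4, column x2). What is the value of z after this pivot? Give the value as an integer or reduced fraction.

71/4

Minimum ratio for x2: 7/4 = 7/4.
z changes by −(z-row coeff of x2)·ratio = −(-1)·(7/4) = 7/4.
New z = 16 + (7/4) = 71/4.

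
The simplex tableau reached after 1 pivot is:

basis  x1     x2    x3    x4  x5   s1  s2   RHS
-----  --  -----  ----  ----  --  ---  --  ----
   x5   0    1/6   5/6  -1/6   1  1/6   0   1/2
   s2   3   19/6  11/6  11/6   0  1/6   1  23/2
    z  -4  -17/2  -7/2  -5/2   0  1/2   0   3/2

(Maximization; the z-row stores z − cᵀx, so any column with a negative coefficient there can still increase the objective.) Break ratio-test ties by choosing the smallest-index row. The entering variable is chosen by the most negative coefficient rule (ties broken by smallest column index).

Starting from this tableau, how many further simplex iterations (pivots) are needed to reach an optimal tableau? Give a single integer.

2

pivot: x2 in, x5 out → z = 27
pivot: x4 in, s2 out → z = 157/5
No improving column remains; optimal.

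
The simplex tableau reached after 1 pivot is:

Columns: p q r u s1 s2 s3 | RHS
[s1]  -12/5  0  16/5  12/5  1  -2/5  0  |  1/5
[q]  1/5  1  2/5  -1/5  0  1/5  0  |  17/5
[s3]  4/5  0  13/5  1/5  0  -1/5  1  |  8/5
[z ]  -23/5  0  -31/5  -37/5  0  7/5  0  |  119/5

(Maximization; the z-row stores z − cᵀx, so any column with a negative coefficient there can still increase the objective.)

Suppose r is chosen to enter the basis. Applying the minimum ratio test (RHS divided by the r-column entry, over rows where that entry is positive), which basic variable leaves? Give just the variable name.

s1

Ratios: row 1 (s1): (1/5)/(16/5) = 1/16; row 2 (q): (17/5)/(2/5) = 17/2; row 3 (s3): (8/5)/(13/5) = 8/13.
Minimum ratio 1/16 is in the s1 row, so s1 leaves.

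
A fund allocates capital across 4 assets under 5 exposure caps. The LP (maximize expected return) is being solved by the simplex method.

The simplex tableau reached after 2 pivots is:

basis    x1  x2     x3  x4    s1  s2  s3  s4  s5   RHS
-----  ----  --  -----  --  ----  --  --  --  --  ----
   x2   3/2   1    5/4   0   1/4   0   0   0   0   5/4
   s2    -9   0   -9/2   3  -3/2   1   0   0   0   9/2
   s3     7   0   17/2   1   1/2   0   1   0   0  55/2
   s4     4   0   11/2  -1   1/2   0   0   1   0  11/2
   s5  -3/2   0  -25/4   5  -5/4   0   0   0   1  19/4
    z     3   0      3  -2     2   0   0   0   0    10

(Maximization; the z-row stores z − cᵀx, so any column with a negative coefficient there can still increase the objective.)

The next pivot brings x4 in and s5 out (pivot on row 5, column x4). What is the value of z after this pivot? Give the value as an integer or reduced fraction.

119/10

Minimum ratio for x4: (19/4)/5 = 19/20.
z changes by −(z-row coeff of x4)·ratio = −(-2)·(19/20) = 19/10.
New z = 10 + (19/10) = 119/10.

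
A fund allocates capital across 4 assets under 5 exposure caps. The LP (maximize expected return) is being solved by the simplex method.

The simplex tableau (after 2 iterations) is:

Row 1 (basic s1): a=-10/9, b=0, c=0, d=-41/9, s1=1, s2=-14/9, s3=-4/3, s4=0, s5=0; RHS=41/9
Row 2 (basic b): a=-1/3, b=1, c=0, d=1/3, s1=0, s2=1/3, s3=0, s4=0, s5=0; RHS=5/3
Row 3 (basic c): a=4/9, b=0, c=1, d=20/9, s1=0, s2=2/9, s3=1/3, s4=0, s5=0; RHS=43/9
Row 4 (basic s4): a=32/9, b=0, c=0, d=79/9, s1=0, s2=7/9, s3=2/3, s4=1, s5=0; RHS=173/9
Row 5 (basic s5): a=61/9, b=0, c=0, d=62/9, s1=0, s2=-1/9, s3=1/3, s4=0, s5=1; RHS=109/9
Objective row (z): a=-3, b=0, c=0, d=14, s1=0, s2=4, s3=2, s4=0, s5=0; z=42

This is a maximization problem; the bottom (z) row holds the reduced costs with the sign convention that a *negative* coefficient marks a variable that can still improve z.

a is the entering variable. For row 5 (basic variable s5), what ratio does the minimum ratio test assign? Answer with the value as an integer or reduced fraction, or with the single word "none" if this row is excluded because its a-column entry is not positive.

Ratio = RHS / (a entry) = (109/9) / (61/9) = 109/61.

109/61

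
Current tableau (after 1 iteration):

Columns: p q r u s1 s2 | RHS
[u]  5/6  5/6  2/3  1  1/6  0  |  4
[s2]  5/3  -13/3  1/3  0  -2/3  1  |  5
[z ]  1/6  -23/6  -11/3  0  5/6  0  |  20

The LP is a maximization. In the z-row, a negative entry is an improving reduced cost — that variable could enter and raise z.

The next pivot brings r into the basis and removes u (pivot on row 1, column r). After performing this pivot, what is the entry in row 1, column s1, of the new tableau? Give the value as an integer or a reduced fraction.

1/4

Pivot element is row 1, column r: 2/3.
Normalize row 1: new (row 1, s1) = (1/6)/(2/3) = 1/4.
Row 1 is the pivot row, so the entry is 1/4.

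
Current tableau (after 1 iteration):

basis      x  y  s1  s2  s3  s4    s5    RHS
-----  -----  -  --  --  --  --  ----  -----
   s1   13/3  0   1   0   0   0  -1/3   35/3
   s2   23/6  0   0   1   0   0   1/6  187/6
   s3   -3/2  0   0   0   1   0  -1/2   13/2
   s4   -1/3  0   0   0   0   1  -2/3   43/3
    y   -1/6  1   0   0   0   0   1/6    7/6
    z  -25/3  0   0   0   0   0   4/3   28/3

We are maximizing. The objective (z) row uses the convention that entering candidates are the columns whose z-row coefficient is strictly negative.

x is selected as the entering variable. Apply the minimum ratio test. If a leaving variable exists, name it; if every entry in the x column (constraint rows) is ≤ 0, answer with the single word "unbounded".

Ratios: row 1 (s1): (35/3)/(13/3) = 35/13; row 2 (s2): (187/6)/(23/6) = 187/23; row 3 (s3): entry -3/2 ≤ 0, skip; row 4 (s4): entry -1/3 ≤ 0, skip; row 5 (y): entry -1/6 ≤ 0, skip.
Minimum ratio is in the s1 row, so s1 leaves.

s1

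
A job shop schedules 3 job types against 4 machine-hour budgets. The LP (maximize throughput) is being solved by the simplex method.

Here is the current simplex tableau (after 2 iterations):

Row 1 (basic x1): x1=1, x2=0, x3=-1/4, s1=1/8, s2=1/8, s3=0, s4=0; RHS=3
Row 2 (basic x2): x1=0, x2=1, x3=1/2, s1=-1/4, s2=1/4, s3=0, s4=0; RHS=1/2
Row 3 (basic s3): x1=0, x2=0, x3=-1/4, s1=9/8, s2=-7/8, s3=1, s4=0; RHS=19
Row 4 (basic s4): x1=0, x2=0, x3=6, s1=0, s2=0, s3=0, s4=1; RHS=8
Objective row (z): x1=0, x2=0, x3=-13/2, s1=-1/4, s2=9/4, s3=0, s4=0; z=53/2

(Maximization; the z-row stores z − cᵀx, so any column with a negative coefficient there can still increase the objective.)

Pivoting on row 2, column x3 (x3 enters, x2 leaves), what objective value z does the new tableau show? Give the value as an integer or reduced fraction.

33

Minimum ratio for x3: (1/2)/(1/2) = 1.
z changes by −(z-row coeff of x3)·ratio = −(-13/2)·1 = 13/2.
New z = 53/2 + (13/2) = 33.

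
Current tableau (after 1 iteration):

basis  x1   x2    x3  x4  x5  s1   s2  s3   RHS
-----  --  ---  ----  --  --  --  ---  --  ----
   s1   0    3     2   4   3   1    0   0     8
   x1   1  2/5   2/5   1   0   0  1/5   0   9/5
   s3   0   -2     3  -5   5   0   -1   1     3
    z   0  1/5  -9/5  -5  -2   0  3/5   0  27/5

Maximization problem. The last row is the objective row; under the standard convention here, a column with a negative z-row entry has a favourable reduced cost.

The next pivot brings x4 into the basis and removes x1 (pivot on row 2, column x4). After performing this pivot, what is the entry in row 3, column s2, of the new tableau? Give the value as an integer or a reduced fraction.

Pivot element is row 2, column x4: 1.
Normalize row 2: new (row 2, s2) = (1/5)/1 = 1/5.
row 3 ← row 3 − (-5)·(new row 2): -1 − (-5)·(1/5) = 0.

0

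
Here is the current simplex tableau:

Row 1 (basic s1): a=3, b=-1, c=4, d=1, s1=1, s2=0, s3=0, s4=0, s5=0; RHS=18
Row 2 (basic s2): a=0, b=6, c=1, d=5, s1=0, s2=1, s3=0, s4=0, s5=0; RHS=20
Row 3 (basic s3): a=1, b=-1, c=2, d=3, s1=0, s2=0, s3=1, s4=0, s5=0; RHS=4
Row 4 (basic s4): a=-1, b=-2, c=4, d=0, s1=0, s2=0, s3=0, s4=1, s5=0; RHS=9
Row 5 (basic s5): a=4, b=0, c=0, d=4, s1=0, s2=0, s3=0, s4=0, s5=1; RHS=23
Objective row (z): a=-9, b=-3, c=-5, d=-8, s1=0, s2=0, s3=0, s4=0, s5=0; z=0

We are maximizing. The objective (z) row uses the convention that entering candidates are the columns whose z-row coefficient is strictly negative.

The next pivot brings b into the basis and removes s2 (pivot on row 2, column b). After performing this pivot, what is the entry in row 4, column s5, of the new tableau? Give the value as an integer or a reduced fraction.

Pivot element is row 2, column b: 6.
Normalize row 2: new (row 2, s5) = 0/6 = 0.
row 4 ← row 4 − (-2)·(new row 2): 0 − (-2)·0 = 0.

0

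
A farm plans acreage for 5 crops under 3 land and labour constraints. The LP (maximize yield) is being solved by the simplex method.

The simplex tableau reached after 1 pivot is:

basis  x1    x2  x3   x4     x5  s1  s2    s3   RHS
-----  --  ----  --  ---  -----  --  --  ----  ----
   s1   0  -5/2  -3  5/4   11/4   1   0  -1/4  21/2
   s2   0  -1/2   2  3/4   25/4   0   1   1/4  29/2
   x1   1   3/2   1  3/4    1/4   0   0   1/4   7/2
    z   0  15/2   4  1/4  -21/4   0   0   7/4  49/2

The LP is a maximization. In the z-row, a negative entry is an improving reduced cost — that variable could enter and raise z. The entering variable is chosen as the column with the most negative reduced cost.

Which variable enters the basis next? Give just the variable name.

x5

Objective-row coefficients: x1: 0, x2: 15/2, x3: 4, x4: 1/4, x5: -21/4, s1: 0, s2: 0, s3: 7/4.
The most negative is -21/4 in column x5, so x5 enters.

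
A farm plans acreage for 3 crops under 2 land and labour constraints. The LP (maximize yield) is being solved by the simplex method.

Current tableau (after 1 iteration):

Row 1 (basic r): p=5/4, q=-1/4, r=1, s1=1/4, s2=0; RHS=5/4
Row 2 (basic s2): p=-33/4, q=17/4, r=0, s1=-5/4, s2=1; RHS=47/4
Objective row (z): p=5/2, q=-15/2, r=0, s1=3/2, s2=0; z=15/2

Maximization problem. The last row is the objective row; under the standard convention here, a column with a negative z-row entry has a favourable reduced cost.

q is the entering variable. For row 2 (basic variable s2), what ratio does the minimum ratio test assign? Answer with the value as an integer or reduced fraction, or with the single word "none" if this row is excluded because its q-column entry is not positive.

Ratio = RHS / (q entry) = (47/4) / (17/4) = 47/17.

47/17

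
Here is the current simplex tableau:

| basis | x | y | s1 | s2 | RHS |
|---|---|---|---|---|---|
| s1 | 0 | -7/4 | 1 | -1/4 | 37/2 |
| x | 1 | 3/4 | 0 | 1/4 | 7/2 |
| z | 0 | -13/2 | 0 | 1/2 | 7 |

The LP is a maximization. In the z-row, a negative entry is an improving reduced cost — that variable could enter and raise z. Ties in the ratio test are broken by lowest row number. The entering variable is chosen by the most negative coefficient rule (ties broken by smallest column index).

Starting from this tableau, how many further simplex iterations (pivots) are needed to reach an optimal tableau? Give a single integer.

pivot: y in, x out → z = 112/3
No improving column remains; optimal.

1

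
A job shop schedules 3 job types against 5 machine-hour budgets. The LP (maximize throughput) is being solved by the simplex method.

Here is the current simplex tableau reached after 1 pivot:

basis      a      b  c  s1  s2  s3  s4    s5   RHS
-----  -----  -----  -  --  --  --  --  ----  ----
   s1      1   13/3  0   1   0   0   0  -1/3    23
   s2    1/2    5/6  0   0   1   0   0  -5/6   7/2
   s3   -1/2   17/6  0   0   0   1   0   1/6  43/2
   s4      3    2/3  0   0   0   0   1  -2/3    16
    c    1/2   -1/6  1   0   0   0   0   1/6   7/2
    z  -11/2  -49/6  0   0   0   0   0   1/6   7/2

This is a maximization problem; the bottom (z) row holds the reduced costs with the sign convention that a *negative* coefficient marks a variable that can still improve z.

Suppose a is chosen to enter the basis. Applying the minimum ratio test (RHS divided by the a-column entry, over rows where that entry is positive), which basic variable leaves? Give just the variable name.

s4

Ratios: row 1 (s1): 23/1 = 23; row 2 (s2): (7/2)/(1/2) = 7; row 3 (s3): entry -1/2 ≤ 0, skip; row 4 (s4): 16/3 = 16/3; row 5 (c): (7/2)/(1/2) = 7.
Minimum ratio 16/3 is in the s4 row, so s4 leaves.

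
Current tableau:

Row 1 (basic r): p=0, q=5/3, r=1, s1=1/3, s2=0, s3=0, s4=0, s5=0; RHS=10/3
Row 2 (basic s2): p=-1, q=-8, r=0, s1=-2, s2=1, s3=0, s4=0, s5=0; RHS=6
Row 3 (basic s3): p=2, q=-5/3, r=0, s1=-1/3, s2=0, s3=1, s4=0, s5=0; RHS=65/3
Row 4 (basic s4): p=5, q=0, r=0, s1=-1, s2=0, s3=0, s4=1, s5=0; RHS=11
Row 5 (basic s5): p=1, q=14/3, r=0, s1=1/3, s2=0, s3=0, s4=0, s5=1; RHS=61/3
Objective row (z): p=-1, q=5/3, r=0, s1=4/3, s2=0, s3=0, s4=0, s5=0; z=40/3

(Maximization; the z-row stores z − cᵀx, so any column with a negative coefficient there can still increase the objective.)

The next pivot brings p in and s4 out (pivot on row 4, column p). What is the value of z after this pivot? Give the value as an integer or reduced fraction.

Minimum ratio for p: 11/5 = 11/5.
z changes by −(z-row coeff of p)·ratio = −(-1)·(11/5) = 11/5.
New z = 40/3 + (11/5) = 233/15.

233/15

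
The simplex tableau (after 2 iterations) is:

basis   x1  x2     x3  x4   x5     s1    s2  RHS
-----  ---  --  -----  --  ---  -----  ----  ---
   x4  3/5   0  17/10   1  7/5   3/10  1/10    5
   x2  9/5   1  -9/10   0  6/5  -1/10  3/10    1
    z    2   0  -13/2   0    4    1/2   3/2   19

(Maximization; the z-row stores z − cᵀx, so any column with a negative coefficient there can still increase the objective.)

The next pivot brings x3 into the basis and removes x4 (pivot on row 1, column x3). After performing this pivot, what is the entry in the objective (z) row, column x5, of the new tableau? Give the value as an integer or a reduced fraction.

Pivot element is row 1, column x3: 17/10.
Normalize row 1: new (row 1, x5) = (7/5)/(17/10) = 14/17.
z-row ← z-row − (-13/2)·(new row 1): 4 − (-13/2)·(14/17) = 159/17.

159/17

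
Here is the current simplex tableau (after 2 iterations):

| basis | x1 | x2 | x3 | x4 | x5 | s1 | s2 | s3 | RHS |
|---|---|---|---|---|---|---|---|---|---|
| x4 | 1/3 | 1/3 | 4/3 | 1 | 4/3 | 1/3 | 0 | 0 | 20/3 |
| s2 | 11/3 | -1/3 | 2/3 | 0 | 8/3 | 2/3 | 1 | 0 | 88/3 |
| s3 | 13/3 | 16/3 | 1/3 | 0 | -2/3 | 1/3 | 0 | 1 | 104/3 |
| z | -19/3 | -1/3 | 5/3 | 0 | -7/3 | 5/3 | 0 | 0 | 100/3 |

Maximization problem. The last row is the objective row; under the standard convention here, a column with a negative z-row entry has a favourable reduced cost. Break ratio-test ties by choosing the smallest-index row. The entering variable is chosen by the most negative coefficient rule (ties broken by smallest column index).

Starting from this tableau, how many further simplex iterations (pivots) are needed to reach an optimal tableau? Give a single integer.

pivot: x1 in, s2 out → z = 84
pivot: x2 in, s3 out → z = 84
No improving column remains; optimal.

2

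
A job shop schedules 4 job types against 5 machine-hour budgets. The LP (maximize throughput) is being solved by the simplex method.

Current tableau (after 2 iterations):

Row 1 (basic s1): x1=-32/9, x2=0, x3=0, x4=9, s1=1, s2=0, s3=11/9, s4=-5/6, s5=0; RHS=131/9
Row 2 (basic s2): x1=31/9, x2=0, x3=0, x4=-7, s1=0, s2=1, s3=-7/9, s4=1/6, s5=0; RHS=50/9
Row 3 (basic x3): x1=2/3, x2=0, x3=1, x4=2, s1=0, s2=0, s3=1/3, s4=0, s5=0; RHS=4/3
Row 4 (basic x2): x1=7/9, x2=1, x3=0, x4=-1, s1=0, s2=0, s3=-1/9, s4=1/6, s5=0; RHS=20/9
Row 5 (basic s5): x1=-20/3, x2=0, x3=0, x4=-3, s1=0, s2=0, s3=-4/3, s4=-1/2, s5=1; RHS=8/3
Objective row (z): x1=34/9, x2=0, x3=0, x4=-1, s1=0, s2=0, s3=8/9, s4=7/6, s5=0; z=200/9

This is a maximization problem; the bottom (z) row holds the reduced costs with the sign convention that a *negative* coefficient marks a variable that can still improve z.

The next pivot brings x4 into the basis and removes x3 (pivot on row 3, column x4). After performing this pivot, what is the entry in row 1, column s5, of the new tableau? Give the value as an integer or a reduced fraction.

Pivot element is row 3, column x4: 2.
Normalize row 3: new (row 3, s5) = 0/2 = 0.
row 1 ← row 1 − 9·(new row 3): 0 − 9·0 = 0.

0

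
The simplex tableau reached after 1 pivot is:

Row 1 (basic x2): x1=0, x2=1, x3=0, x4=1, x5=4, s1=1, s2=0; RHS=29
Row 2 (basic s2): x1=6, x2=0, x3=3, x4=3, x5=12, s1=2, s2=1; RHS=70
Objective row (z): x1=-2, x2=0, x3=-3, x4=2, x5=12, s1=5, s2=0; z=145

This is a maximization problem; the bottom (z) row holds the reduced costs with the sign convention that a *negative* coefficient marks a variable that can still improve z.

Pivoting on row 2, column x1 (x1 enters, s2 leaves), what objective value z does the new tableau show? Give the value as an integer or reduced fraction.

Minimum ratio for x1: 70/6 = 35/3.
z changes by −(z-row coeff of x1)·ratio = −(-2)·(35/3) = 70/3.
New z = 145 + (70/3) = 505/3.

505/3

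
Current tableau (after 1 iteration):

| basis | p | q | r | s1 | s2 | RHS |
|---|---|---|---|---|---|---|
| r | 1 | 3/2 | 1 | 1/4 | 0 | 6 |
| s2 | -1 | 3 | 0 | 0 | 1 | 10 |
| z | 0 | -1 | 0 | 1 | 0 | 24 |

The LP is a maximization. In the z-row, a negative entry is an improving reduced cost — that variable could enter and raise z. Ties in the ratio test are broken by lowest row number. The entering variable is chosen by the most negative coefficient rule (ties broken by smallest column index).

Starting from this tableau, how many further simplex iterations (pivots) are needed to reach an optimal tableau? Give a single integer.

2

pivot: q in, s2 out → z = 82/3
pivot: p in, r out → z = 248/9
No improving column remains; optimal.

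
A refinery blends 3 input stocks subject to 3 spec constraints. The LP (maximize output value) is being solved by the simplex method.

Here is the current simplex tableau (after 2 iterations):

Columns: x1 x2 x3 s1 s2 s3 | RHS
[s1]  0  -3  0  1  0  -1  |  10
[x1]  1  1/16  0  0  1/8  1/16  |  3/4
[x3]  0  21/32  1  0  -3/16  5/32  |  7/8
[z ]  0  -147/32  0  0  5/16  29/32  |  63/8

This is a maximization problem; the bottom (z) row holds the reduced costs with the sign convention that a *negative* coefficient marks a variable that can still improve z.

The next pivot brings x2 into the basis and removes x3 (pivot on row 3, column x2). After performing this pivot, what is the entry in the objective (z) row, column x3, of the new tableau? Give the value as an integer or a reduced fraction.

Pivot element is row 3, column x2: 21/32.
Normalize row 3: new (row 3, x3) = 1/(21/32) = 32/21.
z-row ← z-row − (-147/32)·(new row 3): 0 − (-147/32)·(32/21) = 7.

7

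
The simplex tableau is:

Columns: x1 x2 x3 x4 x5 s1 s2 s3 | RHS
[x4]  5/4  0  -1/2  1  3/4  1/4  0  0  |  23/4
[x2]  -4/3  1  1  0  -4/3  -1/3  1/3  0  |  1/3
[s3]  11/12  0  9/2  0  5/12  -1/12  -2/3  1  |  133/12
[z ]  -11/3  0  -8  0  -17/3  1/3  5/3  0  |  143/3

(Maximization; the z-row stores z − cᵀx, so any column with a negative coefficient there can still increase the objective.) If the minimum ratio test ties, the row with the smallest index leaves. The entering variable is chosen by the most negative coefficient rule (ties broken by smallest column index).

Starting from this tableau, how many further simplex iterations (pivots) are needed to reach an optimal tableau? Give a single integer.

3

pivot: x3 in, x2 out → z = 151/3
pivot: x5 in, s3 out → z = 822/11
pivot: x2 in, x4 out → z = 4754/43
No improving column remains; optimal.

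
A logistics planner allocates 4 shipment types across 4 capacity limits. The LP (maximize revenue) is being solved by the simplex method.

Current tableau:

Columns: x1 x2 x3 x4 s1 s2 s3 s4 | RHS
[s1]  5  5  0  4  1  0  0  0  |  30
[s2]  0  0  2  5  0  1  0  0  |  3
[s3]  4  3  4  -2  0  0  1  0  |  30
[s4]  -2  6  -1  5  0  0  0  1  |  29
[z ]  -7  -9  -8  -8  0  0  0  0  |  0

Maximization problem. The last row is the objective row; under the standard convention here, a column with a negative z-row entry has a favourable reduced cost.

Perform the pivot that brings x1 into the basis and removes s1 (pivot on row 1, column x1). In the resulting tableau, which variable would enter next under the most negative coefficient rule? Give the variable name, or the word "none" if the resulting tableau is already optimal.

x3

Pivot element 5. New z-row = old z-row − (-7)·(row 1/5).
Updated z-row coefficients: x1: 0, x2: -2, x3: -8, x4: -12/5, s1: 7/5, s2: 0, s3: 0, s4: 0.
The most negative is -8 in column x3, so x3 would enter next.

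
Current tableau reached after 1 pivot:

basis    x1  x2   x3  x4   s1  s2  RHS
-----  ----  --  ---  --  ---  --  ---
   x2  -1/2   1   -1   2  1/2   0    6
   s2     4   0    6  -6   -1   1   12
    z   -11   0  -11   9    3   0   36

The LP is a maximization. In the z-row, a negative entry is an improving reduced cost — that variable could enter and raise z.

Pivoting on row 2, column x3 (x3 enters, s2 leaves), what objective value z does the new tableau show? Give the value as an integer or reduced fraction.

58

Minimum ratio for x3: 12/6 = 2.
z changes by −(z-row coeff of x3)·ratio = −(-11)·2 = 22.
New z = 36 + 22 = 58.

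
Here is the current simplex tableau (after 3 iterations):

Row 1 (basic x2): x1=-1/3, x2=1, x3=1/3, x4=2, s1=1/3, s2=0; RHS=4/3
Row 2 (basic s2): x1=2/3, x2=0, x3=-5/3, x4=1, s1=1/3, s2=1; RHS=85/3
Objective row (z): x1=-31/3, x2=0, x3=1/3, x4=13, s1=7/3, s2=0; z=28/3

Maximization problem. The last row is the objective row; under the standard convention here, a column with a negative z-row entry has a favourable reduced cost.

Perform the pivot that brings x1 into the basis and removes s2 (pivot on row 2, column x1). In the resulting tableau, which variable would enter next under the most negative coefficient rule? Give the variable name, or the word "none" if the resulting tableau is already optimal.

Pivot element 2/3. New z-row = old z-row − (-31/3)·(row 2/(2/3)).
Updated z-row coefficients: x1: 0, x2: 0, x3: -51/2, x4: 57/2, s1: 15/2, s2: 31/2.
The most negative is -51/2 in column x3, so x3 would enter next.

x3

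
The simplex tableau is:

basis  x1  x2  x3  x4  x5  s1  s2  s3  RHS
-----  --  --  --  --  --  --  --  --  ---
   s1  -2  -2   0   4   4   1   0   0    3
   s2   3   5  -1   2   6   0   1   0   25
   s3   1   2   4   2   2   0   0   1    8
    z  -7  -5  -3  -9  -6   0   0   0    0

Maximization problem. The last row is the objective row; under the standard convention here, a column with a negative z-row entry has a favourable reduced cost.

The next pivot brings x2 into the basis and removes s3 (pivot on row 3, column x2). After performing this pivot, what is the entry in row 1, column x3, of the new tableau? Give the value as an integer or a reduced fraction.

Pivot element is row 3, column x2: 2.
Normalize row 3: new (row 3, x3) = 4/2 = 2.
row 1 ← row 1 − (-2)·(new row 3): 0 − (-2)·2 = 4.

4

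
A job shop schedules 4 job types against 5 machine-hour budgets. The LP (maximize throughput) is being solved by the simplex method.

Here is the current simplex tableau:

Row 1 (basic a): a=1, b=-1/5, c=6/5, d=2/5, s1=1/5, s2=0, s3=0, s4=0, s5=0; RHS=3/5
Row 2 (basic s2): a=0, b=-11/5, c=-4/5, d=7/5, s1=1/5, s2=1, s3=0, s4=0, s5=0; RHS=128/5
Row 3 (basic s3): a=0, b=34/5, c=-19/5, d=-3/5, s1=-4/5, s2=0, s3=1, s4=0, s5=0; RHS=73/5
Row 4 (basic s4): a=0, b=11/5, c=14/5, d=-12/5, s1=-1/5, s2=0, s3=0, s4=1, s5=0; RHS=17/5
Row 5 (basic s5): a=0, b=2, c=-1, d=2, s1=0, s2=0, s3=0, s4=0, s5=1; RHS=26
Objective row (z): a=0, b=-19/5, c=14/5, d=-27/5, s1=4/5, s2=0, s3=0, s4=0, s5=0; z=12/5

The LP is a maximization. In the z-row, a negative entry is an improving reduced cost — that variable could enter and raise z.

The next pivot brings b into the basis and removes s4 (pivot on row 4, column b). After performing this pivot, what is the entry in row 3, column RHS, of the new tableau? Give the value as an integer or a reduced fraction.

Pivot element is row 4, column b: 11/5.
Normalize row 4: new (row 4, RHS) = (17/5)/(11/5) = 17/11.
row 3 ← row 3 − (34/5)·(new row 4): 73/5 − (34/5)·(17/11) = 45/11.

45/11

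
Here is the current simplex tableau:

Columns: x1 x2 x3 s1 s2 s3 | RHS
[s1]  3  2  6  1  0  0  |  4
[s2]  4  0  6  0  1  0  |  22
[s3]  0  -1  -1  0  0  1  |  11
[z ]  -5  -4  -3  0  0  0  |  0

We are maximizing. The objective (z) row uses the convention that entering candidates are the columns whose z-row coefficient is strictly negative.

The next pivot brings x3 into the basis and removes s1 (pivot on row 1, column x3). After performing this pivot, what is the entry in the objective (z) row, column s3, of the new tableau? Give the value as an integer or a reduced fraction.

0

Pivot element is row 1, column x3: 6.
Normalize row 1: new (row 1, s3) = 0/6 = 0.
z-row ← z-row − (-3)·(new row 1): 0 − (-3)·0 = 0.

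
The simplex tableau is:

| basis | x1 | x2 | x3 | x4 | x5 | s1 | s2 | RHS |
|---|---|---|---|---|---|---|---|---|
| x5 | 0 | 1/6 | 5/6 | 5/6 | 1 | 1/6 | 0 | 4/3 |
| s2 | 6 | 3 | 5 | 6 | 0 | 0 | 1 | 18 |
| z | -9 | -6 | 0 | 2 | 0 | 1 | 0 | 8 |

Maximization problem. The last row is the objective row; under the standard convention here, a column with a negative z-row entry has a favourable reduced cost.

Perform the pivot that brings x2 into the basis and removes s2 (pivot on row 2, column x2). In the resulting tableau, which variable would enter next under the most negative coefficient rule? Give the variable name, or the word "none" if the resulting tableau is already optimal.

none

Pivot element 3. New z-row = old z-row − (-6)·(row 2/3).
Updated z-row coefficients: x1: 3, x2: 0, x3: 10, x4: 14, x5: 0, s1: 1, s2: 2.
No coefficient is strictly negative; the tableau after this pivot is optimal.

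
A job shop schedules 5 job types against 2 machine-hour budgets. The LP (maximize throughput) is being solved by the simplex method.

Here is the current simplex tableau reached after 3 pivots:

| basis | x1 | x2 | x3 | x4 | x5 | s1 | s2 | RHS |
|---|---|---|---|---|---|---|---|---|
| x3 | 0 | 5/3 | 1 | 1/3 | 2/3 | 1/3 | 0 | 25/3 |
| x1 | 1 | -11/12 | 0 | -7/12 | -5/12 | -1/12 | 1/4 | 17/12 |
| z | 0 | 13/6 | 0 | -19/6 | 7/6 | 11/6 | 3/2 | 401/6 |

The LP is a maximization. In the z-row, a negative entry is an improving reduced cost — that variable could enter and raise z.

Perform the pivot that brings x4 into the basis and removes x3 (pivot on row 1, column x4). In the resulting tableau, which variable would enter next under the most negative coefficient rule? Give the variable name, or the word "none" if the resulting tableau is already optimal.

Pivot element 1/3. New z-row = old z-row − (-19/6)·(row 1/(1/3)).
Updated z-row coefficients: x1: 0, x2: 18, x3: 19/2, x4: 0, x5: 15/2, s1: 5, s2: 3/2.
No coefficient is strictly negative; the tableau after this pivot is optimal.

none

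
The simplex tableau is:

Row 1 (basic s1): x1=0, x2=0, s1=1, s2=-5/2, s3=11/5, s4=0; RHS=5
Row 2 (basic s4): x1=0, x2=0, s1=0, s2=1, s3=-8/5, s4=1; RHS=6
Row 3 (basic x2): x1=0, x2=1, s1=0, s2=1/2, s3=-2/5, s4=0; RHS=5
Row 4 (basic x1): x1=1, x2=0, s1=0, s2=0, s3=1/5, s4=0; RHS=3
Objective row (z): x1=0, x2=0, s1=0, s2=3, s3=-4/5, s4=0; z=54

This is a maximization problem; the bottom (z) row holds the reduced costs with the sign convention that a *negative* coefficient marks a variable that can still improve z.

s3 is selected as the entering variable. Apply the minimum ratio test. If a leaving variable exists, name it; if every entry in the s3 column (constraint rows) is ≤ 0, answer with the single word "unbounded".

Ratios: row 1 (s1): 5/(11/5) = 25/11; row 2 (s4): entry -8/5 ≤ 0, skip; row 3 (x2): entry -2/5 ≤ 0, skip; row 4 (x1): 3/(1/5) = 15.
Minimum ratio is in the s1 row, so s1 leaves.

s1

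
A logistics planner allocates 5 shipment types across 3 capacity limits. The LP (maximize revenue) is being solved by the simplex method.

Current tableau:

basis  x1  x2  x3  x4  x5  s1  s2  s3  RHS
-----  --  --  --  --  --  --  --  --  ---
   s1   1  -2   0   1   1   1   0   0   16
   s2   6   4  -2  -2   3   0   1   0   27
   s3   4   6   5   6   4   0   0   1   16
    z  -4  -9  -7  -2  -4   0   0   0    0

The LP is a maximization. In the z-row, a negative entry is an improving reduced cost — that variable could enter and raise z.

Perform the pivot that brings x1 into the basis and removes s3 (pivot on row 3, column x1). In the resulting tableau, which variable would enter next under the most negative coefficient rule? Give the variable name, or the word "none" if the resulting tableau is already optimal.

Pivot element 4. New z-row = old z-row − (-4)·(row 3/4).
Updated z-row coefficients: x1: 0, x2: -3, x3: -2, x4: 4, x5: 0, s1: 0, s2: 0, s3: 1.
The most negative is -3 in column x2, so x2 would enter next.

x2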